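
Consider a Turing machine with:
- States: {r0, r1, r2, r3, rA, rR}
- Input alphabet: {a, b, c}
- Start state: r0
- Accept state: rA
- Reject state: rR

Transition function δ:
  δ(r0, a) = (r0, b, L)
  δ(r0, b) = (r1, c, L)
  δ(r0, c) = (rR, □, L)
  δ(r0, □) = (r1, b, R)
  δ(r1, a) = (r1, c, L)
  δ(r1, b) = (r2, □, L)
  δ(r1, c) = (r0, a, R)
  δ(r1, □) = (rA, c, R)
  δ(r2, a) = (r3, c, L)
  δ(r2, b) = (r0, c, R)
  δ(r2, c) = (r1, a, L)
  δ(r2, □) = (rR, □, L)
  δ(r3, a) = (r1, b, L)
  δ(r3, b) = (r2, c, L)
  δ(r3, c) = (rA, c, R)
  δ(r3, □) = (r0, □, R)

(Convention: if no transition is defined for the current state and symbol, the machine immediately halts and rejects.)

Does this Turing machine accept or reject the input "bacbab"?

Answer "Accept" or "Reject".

Execution trace:
Initial: [r0]bacbab
Step 1: δ(r0, b) = (r1, c, L) → [r1]□cacbab
Step 2: δ(r1, □) = (rA, c, R) → c[rA]cacbab

The machine reaches the accept state rA and halts.

Answer: Accept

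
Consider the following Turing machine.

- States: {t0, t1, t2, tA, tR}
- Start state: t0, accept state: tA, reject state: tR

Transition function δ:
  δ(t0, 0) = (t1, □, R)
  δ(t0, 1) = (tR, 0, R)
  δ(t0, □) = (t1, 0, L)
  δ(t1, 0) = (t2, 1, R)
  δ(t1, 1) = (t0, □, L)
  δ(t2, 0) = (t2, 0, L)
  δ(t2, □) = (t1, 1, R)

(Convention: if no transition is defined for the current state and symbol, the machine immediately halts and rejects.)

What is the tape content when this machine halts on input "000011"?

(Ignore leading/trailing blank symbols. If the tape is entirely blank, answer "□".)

Execution trace:
Initial: [t0]000011
Step 1: δ(t0, 0) = (t1, □, R) → □[t1]00011
Step 2: δ(t1, 0) = (t2, 1, R) → □1[t2]0011
Step 3: δ(t2, 0) = (t2, 0, L) → □[t2]10011

No transition is defined for δ(t2, 1). By convention the machine halts and rejects.

Final tape (ignoring leading/trailing blanks): 10011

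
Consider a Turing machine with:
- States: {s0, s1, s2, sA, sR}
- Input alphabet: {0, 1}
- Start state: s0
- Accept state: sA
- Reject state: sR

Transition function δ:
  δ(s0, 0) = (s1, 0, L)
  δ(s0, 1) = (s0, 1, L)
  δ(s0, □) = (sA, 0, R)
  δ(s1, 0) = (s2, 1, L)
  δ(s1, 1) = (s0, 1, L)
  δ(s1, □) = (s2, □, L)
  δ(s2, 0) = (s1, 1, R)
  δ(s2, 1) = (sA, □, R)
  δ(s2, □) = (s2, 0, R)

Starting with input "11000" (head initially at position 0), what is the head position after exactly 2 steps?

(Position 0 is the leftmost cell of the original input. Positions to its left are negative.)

Execution trace (head position shown):
Step 0: [s0]11000  (head at position 0)
Step 1: move left → [s0]□11000  (head at position -1)
Step 2: move right → 0[sA]11000  (head at position 0)

After 2 steps, the head is at position 0.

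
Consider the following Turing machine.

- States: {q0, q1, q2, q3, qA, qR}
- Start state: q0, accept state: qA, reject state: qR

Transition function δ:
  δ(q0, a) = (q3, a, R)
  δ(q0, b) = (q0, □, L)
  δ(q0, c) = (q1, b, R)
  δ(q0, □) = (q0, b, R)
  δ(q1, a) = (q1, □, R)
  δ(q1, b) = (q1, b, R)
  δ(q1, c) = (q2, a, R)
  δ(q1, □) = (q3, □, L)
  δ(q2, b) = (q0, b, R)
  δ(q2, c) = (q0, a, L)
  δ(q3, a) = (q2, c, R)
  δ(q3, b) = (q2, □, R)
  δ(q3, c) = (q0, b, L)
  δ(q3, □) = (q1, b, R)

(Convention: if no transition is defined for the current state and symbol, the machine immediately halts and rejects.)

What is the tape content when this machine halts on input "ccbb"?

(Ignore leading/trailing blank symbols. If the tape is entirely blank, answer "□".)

Execution trace:
Initial: [q0]ccbb
Step 1: δ(q0, c) = (q1, b, R) → b[q1]cbb
Step 2: δ(q1, c) = (q2, a, R) → ba[q2]bb
Step 3: δ(q2, b) = (q0, b, R) → bab[q0]b
Step 4: δ(q0, b) = (q0, □, L) → ba[q0]b□
Step 5: δ(q0, b) = (q0, □, L) → b[q0]a□□
Step 6: δ(q0, a) = (q3, a, R) → ba[q3]□□
Step 7: δ(q3, □) = (q1, b, R) → bab[q1]□
Step 8: δ(q1, □) = (q3, □, L) → ba[q3]b□
Step 9: δ(q3, b) = (q2, □, R) → ba□[q2]□

No transition is defined for δ(q2, □). By convention the machine halts and rejects.

Final tape (ignoring leading/trailing blanks): ba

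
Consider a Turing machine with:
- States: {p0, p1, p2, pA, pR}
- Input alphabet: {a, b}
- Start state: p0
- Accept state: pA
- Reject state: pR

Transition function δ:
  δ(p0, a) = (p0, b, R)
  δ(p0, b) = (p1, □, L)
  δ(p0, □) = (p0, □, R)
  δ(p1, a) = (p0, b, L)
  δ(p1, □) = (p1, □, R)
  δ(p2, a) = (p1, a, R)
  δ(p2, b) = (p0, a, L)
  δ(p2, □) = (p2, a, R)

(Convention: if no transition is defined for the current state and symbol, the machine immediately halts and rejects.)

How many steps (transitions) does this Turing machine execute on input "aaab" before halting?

Execution trace:
Initial: [p0]aaab
Step 1: δ(p0, a) = (p0, b, R) → b[p0]aab
Step 2: δ(p0, a) = (p0, b, R) → bb[p0]ab
Step 3: δ(p0, a) = (p0, b, R) → bbb[p0]b
Step 4: δ(p0, b) = (p1, □, L) → bb[p1]b□

No transition is defined for δ(p1, b). By convention the machine halts and rejects.

The machine executed 4 steps before halting.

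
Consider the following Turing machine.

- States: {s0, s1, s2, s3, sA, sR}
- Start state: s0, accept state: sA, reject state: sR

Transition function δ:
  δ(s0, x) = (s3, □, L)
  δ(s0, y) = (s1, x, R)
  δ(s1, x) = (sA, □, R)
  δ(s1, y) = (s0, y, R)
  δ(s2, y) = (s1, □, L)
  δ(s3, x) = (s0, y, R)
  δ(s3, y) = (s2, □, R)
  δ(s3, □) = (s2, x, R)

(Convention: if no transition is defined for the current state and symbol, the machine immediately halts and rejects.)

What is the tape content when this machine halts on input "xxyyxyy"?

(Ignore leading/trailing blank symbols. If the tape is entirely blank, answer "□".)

Execution trace:
Initial: [s0]xxyyxyy
Step 1: δ(s0, x) = (s3, □, L) → [s3]□□xyyxyy
Step 2: δ(s3, □) = (s2, x, R) → x[s2]□xyyxyy

No transition is defined for δ(s2, □). By convention the machine halts and rejects.

Final tape (ignoring leading/trailing blanks): x□xyyxyy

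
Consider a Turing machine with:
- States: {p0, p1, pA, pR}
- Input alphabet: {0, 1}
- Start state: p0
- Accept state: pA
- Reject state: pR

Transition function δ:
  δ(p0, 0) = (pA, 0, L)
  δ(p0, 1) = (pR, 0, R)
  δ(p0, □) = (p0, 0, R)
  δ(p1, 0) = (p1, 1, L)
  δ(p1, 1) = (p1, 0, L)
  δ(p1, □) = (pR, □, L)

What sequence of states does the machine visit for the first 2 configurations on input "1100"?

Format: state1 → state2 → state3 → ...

Execution trace:
Initial: [p0]1100
Step 1: δ(p0, 1) = (pR, 0, R) → 0[pR]100

The machine reaches the reject state pR and halts.

State sequence: p0 → pR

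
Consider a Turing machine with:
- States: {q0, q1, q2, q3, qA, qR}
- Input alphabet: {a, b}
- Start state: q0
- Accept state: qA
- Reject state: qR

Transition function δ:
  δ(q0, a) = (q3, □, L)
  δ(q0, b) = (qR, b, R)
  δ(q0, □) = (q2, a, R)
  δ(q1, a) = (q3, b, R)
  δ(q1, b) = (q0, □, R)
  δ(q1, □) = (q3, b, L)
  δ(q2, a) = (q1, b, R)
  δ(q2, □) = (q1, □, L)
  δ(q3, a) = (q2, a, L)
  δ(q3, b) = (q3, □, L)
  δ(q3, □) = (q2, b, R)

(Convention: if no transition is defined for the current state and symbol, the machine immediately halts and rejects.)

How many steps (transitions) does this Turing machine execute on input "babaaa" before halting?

Execution trace:
Initial: [q0]babaaa
Step 1: δ(q0, b) = (qR, b, R) → b[qR]abaaa

The machine reaches the reject state qR and halts.

The machine executed 1 step before halting.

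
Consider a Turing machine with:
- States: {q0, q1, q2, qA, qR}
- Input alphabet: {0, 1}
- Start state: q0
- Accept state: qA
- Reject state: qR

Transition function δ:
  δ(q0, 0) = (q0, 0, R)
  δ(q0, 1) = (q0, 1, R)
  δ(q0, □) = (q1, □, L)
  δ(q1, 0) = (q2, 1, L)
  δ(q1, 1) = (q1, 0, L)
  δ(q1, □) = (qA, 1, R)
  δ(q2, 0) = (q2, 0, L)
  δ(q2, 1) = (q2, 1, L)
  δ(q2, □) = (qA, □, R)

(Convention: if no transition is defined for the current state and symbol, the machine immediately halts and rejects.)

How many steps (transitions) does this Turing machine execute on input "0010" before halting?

Execution trace:
Initial: [q0]0010
Step 1: δ(q0, 0) = (q0, 0, R) → 0[q0]010
Step 2: δ(q0, 0) = (q0, 0, R) → 00[q0]10
Step 3: δ(q0, 1) = (q0, 1, R) → 001[q0]0
Step 4: δ(q0, 0) = (q0, 0, R) → 0010[q0]□
Step 5: δ(q0, □) = (q1, □, L) → 001[q1]0□
Step 6: δ(q1, 0) = (q2, 1, L) → 00[q2]11□
Step 7: δ(q2, 1) = (q2, 1, L) → 0[q2]011□
Step 8: δ(q2, 0) = (q2, 0, L) → [q2]0011□
Step 9: δ(q2, 0) = (q2, 0, L) → [q2]□0011□
Step 10: δ(q2, □) = (qA, □, R) → □[qA]0011□

The machine reaches the accept state qA and halts.

The machine executed 10 steps before halting.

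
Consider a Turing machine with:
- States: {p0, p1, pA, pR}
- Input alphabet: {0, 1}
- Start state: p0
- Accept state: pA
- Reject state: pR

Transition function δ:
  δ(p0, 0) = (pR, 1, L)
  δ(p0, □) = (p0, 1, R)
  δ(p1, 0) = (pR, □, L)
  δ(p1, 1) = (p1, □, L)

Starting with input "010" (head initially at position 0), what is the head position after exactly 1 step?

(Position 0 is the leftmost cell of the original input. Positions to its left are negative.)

Execution trace (head position shown):
Step 0: [p0]010  (head at position 0)
Step 1: move left → [pR]□110  (head at position -1)

After 1 step, the head is at position -1.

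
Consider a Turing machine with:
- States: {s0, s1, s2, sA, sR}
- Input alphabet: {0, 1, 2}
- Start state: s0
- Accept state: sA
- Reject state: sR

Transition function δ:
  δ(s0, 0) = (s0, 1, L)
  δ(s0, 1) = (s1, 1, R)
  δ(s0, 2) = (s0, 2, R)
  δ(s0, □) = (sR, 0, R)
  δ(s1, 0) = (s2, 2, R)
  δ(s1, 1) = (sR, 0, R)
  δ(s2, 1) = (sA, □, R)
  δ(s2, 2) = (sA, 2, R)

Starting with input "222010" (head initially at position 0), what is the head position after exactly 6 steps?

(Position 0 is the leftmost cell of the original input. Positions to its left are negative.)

Execution trace (head position shown):
Step 0: [s0]222010  (head at position 0)
Step 1: move right → 2[s0]22010  (head at position 1)
Step 2: move right → 22[s0]2010  (head at position 2)
Step 3: move right → 222[s0]010  (head at position 3)
Step 4: move left → 22[s0]2110  (head at position 2)
Step 5: move right → 222[s0]110  (head at position 3)
Step 6: move right → 2221[s1]10  (head at position 4)

After 6 steps, the head is at position 4.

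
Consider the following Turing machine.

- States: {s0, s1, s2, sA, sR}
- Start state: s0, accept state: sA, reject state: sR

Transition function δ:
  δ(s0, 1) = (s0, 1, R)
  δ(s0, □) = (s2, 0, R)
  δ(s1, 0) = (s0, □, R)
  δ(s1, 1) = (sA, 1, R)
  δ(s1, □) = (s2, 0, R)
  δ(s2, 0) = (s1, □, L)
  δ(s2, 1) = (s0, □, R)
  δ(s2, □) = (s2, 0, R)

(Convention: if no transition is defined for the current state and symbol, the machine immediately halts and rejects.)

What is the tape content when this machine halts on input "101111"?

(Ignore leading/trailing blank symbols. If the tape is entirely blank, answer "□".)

Execution trace:
Initial: [s0]101111
Step 1: δ(s0, 1) = (s0, 1, R) → 1[s0]01111

No transition is defined for δ(s0, 0). By convention the machine halts and rejects.

Final tape (ignoring leading/trailing blanks): 101111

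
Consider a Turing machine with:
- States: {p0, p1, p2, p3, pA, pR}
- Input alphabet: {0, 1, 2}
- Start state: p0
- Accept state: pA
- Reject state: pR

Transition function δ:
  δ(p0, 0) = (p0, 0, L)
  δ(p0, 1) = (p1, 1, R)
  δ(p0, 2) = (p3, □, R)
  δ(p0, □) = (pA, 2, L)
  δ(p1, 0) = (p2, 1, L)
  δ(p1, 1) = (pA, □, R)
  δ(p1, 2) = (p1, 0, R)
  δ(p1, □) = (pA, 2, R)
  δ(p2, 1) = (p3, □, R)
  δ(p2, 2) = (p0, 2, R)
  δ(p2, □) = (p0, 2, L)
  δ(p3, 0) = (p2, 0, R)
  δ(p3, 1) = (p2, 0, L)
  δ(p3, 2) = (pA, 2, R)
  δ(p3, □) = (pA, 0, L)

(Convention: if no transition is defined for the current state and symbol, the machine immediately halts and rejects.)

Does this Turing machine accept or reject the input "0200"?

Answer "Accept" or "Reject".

Execution trace:
Initial: [p0]0200
Step 1: δ(p0, 0) = (p0, 0, L) → [p0]□0200
Step 2: δ(p0, □) = (pA, 2, L) → [pA]□20200

The machine reaches the accept state pA and halts.

Answer: Accept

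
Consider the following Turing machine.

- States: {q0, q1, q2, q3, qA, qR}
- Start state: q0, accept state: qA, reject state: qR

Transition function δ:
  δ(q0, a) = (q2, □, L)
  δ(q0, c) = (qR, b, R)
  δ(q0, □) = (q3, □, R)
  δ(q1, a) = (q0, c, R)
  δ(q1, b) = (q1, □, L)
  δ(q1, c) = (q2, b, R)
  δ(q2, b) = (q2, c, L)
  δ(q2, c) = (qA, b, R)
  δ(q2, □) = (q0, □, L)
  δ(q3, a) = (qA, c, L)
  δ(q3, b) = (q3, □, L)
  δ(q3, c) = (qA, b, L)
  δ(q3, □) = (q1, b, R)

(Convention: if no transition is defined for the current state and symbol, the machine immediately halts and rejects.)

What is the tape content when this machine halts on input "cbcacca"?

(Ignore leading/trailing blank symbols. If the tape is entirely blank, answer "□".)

Execution trace:
Initial: [q0]cbcacca
Step 1: δ(q0, c) = (qR, b, R) → b[qR]bcacca

The machine reaches the reject state qR and halts.

Final tape (ignoring leading/trailing blanks): bbcacca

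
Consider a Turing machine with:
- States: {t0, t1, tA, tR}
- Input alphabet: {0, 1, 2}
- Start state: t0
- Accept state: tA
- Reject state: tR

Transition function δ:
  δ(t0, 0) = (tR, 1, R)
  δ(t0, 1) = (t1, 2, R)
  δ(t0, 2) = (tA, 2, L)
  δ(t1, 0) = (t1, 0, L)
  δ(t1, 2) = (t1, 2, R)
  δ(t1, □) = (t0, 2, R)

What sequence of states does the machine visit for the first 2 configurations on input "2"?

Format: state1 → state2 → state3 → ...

Execution trace:
Initial: [t0]2
Step 1: δ(t0, 2) = (tA, 2, L) → [tA]□2

The machine reaches the accept state tA and halts.

State sequence: t0 → tA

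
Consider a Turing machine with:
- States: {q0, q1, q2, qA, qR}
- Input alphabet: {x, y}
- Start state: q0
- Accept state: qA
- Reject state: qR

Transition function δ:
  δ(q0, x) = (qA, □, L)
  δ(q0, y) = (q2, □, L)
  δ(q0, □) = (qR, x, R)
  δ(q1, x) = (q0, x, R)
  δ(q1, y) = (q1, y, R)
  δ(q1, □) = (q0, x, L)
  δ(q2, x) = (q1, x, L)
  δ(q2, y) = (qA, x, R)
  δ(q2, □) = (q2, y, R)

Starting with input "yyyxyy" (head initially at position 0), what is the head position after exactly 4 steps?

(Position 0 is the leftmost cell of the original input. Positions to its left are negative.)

Execution trace (head position shown):
Step 0: [q0]yyyxyy  (head at position 0)
Step 1: move left → [q2]□□yyxyy  (head at position -1)
Step 2: move right → y[q2]□yyxyy  (head at position 0)
Step 3: move right → yy[q2]yyxyy  (head at position 1)
Step 4: move right → yyx[qA]yxyy  (head at position 2)

After 4 steps, the head is at position 2.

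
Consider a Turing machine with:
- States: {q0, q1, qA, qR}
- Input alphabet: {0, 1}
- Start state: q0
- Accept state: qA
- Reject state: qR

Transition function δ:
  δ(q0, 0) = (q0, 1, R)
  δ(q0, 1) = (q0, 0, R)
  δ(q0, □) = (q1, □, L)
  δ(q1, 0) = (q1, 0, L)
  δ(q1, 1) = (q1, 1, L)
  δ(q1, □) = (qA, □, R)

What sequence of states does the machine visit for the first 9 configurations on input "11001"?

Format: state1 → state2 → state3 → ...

Execution trace:
Initial: [q0]11001
Step 1: δ(q0, 1) = (q0, 0, R) → 0[q0]1001
Step 2: δ(q0, 1) = (q0, 0, R) → 00[q0]001
Step 3: δ(q0, 0) = (q0, 1, R) → 001[q0]01
Step 4: δ(q0, 0) = (q0, 1, R) → 0011[q0]1
Step 5: δ(q0, 1) = (q0, 0, R) → 00110[q0]□
Step 6: δ(q0, □) = (q1, □, L) → 0011[q1]0□
Step 7: δ(q1, 0) = (q1, 0, L) → 001[q1]10□
Step 8: δ(q1, 1) = (q1, 1, L) → 00[q1]110□

State sequence: q0 → q0 → q0 → q0 → q0 → q0 → q1 → q1 → q1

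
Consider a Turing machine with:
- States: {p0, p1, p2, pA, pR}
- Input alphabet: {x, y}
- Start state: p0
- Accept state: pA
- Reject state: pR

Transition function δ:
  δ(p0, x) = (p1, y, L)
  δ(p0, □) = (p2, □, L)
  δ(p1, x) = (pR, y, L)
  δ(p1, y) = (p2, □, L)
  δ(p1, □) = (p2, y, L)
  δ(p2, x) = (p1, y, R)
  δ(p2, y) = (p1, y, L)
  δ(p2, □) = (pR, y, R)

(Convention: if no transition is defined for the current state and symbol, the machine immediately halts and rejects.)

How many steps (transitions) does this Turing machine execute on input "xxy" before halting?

Execution trace:
Initial: [p0]xxy
Step 1: δ(p0, x) = (p1, y, L) → [p1]□yxy
Step 2: δ(p1, □) = (p2, y, L) → [p2]□yyxy
Step 3: δ(p2, □) = (pR, y, R) → y[pR]yyxy

The machine reaches the reject state pR and halts.

The machine executed 3 steps before halting.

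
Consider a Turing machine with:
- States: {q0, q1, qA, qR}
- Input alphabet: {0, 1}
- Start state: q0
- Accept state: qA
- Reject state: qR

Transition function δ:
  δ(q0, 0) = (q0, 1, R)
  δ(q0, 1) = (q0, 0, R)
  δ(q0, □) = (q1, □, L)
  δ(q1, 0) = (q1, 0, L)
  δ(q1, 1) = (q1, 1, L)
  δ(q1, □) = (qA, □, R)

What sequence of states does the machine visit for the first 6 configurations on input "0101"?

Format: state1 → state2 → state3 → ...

Execution trace:
Initial: [q0]0101
Step 1: δ(q0, 0) = (q0, 1, R) → 1[q0]101
Step 2: δ(q0, 1) = (q0, 0, R) → 10[q0]01
Step 3: δ(q0, 0) = (q0, 1, R) → 101[q0]1
Step 4: δ(q0, 1) = (q0, 0, R) → 1010[q0]□
Step 5: δ(q0, □) = (q1, □, L) → 101[q1]0□

State sequence: q0 → q0 → q0 → q0 → q0 → q1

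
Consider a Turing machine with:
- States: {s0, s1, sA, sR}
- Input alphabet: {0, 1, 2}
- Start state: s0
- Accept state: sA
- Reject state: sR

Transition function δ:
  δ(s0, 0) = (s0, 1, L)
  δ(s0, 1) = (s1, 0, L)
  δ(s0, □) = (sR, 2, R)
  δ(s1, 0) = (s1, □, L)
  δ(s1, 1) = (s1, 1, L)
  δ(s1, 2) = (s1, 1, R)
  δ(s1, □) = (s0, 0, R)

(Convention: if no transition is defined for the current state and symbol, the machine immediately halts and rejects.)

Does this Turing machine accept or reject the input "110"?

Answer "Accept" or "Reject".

Execution trace:
Initial: [s0]110
Step 1: δ(s0, 1) = (s1, 0, L) → [s1]□010
Step 2: δ(s1, □) = (s0, 0, R) → 0[s0]010
Step 3: δ(s0, 0) = (s0, 1, L) → [s0]0110
Step 4: δ(s0, 0) = (s0, 1, L) → [s0]□1110
Step 5: δ(s0, □) = (sR, 2, R) → 2[sR]1110

The machine reaches the reject state sR and halts.

Answer: Reject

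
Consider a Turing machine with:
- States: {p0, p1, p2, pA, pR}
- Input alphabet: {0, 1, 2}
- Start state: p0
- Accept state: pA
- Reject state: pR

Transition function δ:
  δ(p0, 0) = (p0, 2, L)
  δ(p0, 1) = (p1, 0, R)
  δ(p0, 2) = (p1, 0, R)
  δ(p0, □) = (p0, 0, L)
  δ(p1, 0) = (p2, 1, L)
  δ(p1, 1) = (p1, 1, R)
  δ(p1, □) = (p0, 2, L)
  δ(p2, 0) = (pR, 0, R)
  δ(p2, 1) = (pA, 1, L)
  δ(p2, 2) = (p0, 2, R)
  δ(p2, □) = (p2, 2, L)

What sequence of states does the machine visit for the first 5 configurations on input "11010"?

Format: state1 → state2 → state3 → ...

Execution trace:
Initial: [p0]11010
Step 1: δ(p0, 1) = (p1, 0, R) → 0[p1]1010
Step 2: δ(p1, 1) = (p1, 1, R) → 01[p1]010
Step 3: δ(p1, 0) = (p2, 1, L) → 0[p2]1110
Step 4: δ(p2, 1) = (pA, 1, L) → [pA]01110

The machine reaches the accept state pA and halts.

State sequence: p0 → p1 → p1 → p2 → pA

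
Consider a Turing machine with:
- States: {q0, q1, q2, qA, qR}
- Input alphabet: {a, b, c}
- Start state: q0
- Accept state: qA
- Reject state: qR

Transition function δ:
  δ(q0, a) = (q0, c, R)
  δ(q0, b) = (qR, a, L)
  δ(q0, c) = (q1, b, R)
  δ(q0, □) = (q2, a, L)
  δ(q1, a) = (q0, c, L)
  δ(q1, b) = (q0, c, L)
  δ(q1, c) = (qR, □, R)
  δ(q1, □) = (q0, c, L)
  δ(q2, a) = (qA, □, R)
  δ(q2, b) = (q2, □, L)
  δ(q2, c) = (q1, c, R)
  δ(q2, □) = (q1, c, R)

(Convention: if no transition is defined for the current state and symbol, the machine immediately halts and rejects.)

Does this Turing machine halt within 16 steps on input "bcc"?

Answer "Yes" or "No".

Execution trace:
Initial: [q0]bcc
Step 1: δ(q0, b) = (qR, a, L) → [qR]□acc

The machine reaches the reject state qR and halts.
The machine halted after 1 step (within the 16-step bound).

Answer: Yes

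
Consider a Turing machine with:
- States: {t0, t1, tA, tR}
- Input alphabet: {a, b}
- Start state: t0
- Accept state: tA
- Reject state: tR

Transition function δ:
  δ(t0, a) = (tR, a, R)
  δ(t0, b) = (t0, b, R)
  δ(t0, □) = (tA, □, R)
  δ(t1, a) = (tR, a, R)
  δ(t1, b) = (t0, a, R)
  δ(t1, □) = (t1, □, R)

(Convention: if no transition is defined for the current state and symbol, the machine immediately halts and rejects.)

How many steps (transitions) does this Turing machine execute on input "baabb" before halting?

Execution trace:
Initial: [t0]baabb
Step 1: δ(t0, b) = (t0, b, R) → b[t0]aabb
Step 2: δ(t0, a) = (tR, a, R) → ba[tR]abb

The machine reaches the reject state tR and halts.

The machine executed 2 steps before halting.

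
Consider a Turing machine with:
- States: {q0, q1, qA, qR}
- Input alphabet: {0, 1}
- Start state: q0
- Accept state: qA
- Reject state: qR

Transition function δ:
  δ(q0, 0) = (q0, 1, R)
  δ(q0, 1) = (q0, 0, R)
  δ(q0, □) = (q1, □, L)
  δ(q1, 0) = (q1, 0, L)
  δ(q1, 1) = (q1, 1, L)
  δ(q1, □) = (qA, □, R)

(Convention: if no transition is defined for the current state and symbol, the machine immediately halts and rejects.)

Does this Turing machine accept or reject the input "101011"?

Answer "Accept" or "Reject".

Execution trace:
Initial: [q0]101011
Step 1: δ(q0, 1) = (q0, 0, R) → 0[q0]01011
Step 2: δ(q0, 0) = (q0, 1, R) → 01[q0]1011
Step 3: δ(q0, 1) = (q0, 0, R) → 010[q0]011
Step 4: δ(q0, 0) = (q0, 1, R) → 0101[q0]11
Step 5: δ(q0, 1) = (q0, 0, R) → 01010[q0]1
Step 6: δ(q0, 1) = (q0, 0, R) → 010100[q0]□
Step 7: δ(q0, □) = (q1, □, L) → 01010[q1]0□
Step 8: δ(q1, 0) = (q1, 0, L) → 0101[q1]00□
Step 9: δ(q1, 0) = (q1, 0, L) → 010[q1]100□
Step 10: δ(q1, 1) = (q1, 1, L) → 01[q1]0100□
Step 11: δ(q1, 0) = (q1, 0, L) → 0[q1]10100□
Step 12: δ(q1, 1) = (q1, 1, L) → [q1]010100□
Step 13: δ(q1, 0) = (q1, 0, L) → [q1]□010100□
Step 14: δ(q1, □) = (qA, □, R) → □[qA]010100□

The machine reaches the accept state qA and halts.

Answer: Accept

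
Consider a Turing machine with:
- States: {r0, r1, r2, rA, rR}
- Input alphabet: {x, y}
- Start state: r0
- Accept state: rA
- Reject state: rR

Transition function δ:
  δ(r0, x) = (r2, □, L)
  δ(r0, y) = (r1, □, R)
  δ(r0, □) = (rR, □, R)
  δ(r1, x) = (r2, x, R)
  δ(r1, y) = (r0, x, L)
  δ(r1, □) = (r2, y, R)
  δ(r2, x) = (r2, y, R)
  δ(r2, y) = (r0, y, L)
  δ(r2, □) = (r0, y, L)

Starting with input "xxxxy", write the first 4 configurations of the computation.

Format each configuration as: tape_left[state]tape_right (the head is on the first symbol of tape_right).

Transitions applied:
Step 1: δ(r0, x) = (r2, □, L)
Step 2: δ(r2, □) = (r0, y, L)
Step 3: δ(r0, □) = (rR, □, R)

The first 4 configurations are:
[r0]xxxxy ⊢ [r2]□□xxxy ⊢ [r0]□y□xxxy ⊢ □[rR]y□xxxy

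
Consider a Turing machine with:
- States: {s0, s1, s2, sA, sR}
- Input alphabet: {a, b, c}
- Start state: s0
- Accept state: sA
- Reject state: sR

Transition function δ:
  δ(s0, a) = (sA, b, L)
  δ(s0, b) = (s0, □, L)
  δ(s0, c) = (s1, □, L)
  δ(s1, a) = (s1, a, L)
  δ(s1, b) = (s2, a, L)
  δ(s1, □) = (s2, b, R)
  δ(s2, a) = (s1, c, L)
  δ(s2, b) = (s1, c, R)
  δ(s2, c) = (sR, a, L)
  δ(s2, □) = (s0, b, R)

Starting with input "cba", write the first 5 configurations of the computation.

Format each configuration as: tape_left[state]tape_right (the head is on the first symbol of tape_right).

Transitions applied:
Step 1: δ(s0, c) = (s1, □, L)
Step 2: δ(s1, □) = (s2, b, R)
Step 3: δ(s2, □) = (s0, b, R)
Step 4: δ(s0, b) = (s0, □, L)

The first 5 configurations are:
[s0]cba ⊢ [s1]□□ba ⊢ b[s2]□ba ⊢ bb[s0]ba ⊢ b[s0]b□a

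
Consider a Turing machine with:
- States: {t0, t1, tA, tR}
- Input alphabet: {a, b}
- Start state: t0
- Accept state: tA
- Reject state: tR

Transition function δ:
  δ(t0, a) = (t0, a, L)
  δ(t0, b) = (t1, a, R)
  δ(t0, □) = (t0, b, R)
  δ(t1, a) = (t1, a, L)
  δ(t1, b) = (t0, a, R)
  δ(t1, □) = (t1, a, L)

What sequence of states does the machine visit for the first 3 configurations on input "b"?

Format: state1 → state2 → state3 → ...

Execution trace:
Initial: [t0]b
Step 1: δ(t0, b) = (t1, a, R) → a[t1]□
Step 2: δ(t1, □) = (t1, a, L) → [t1]aa

State sequence: t0 → t1 → t1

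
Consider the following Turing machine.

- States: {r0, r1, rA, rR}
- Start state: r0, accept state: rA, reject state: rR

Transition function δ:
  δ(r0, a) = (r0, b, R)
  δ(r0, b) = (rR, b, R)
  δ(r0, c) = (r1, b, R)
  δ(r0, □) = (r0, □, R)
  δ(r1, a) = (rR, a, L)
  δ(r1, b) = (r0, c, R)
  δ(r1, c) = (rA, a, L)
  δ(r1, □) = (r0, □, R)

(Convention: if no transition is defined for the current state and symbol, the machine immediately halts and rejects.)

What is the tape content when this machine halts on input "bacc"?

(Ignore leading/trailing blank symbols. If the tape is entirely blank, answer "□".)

Execution trace:
Initial: [r0]bacc
Step 1: δ(r0, b) = (rR, b, R) → b[rR]acc

The machine reaches the reject state rR and halts.

Final tape (ignoring leading/trailing blanks): bacc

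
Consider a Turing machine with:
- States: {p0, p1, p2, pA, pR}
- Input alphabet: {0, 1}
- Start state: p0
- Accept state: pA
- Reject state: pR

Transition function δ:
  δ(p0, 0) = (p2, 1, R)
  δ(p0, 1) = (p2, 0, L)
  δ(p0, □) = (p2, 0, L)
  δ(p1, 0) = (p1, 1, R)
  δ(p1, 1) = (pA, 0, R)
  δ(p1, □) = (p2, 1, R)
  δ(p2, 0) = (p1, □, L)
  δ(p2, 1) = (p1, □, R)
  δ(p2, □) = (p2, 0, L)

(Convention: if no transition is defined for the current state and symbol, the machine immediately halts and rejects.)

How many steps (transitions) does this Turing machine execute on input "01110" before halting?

Execution trace:
Initial: [p0]01110
Step 1: δ(p0, 0) = (p2, 1, R) → 1[p2]1110
Step 2: δ(p2, 1) = (p1, □, R) → 1□[p1]110
Step 3: δ(p1, 1) = (pA, 0, R) → 1□0[pA]10

The machine reaches the accept state pA and halts.

The machine executed 3 steps before halting.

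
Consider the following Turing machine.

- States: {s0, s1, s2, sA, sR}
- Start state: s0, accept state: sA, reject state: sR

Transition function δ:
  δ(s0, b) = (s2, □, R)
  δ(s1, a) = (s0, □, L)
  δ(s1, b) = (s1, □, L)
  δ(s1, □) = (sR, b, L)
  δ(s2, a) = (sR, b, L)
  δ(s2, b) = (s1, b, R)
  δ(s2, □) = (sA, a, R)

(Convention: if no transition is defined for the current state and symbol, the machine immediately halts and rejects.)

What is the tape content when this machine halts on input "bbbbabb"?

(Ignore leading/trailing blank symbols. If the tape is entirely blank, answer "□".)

Execution trace:
Initial: [s0]bbbbabb
Step 1: δ(s0, b) = (s2, □, R) → □[s2]bbbabb
Step 2: δ(s2, b) = (s1, b, R) → □b[s1]bbabb
Step 3: δ(s1, b) = (s1, □, L) → □[s1]b□babb
Step 4: δ(s1, b) = (s1, □, L) → [s1]□□□babb
Step 5: δ(s1, □) = (sR, b, L) → [sR]□b□□babb

The machine reaches the reject state sR and halts.

Final tape (ignoring leading/trailing blanks): b□□babb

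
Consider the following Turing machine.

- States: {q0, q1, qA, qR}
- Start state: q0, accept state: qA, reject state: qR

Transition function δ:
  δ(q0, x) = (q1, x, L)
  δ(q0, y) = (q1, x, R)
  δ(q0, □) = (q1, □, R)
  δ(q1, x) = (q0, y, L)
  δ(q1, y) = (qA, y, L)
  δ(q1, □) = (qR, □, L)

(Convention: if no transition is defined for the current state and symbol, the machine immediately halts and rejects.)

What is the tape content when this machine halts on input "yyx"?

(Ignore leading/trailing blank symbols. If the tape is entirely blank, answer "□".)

Execution trace:
Initial: [q0]yyx
Step 1: δ(q0, y) = (q1, x, R) → x[q1]yx
Step 2: δ(q1, y) = (qA, y, L) → [qA]xyx

The machine reaches the accept state qA and halts.

Final tape (ignoring leading/trailing blanks): xyx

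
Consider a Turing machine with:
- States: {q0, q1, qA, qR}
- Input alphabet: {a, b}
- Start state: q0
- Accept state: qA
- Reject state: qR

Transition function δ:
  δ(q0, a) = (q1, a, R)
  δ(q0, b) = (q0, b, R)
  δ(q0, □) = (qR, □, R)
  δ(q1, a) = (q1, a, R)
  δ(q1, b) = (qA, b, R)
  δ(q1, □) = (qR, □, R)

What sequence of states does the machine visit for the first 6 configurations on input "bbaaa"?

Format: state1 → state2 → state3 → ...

Execution trace:
Initial: [q0]bbaaa
Step 1: δ(q0, b) = (q0, b, R) → b[q0]baaa
Step 2: δ(q0, b) = (q0, b, R) → bb[q0]aaa
Step 3: δ(q0, a) = (q1, a, R) → bba[q1]aa
Step 4: δ(q1, a) = (q1, a, R) → bbaa[q1]a
Step 5: δ(q1, a) = (q1, a, R) → bbaaa[q1]□

State sequence: q0 → q0 → q0 → q1 → q1 → q1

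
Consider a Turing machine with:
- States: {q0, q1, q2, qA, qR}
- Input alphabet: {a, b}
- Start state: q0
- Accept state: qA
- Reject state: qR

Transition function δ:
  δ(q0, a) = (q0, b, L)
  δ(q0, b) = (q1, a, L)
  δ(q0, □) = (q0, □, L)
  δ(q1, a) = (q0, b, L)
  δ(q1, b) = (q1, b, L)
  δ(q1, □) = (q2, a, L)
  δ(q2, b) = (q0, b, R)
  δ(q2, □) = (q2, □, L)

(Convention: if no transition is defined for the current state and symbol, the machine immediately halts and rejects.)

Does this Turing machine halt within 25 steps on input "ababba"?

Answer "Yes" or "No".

Execution trace:
Initial: [q0]ababba
Step 1: δ(q0, a) = (q0, b, L) → [q0]□bbabba
Step 2: δ(q0, □) = (q0, □, L) → [q0]□□bbabba
Step 3: δ(q0, □) = (q0, □, L) → [q0]□□□bbabba
Step 4: δ(q0, □) = (q0, □, L) → [q0]□□□□bbabba
Step 5: δ(q0, □) = (q0, □, L) → [q0]□□□□□bbabba
Step 6: δ(q0, □) = (q0, □, L) → [q0]□□□□□□bbabba
Step 7: δ(q0, □) = (q0, □, L) → [q0]□□□□□□□bbabba
Step 8: δ(q0, □) = (q0, □, L) → [q0]□□□□□□□□bbabba
Step 9: δ(q0, □) = (q0, □, L) → [q0]□□□□□□□□□bbabba
Step 10: δ(q0, □) = (q0, □, L) → [q0]□□□□□□□□□□bbabba
Step 11: δ(q0, □) = (q0, □, L) → [q0]□□□□□□□□□□□bbabba
Step 12: δ(q0, □) = (q0, □, L) → [q0]□□□□□□□□□□□□bbabba
Step 13: δ(q0, □) = (q0, □, L) → [q0]□□□□□□□□□□□□□bbabba
Step 14: δ(q0, □) = (q0, □, L) → [q0]□□□□□□□□□□□□□□bbabba
Step 15: δ(q0, □) = (q0, □, L) → [q0]□□□□□□□□□□□□□□□bbabba
Step 16: δ(q0, □) = (q0, □, L) → [q0]□□□□□□□□□□□□□□□□bbabba
Step 17: δ(q0, □) = (q0, □, L) → [q0]□□□□□□□□□□□□□□□□□bbabba
Step 18: δ(q0, □) = (q0, □, L) → [q0]□□□□□□□□□□□□□□□□□□bbabba
Step 19: δ(q0, □) = (q0, □, L) → [q0]□□□□□□□□□□□□□□□□□□□bbabba
Step 20: δ(q0, □) = (q0, □, L) → [q0]□□□□□□□□□□□□□□□□□□□□bbabba
Step 21: δ(q0, □) = (q0, □, L) → [q0]□□□□□□□□□□□□□□□□□□□□□bbabba
Step 22: δ(q0, □) = (q0, □, L) → [q0]□□□□□□□□□□□□□□□□□□□□□□bbabba
Step 23: δ(q0, □) = (q0, □, L) → [q0]□□□□□□□□□□□□□□□□□□□□□□□bbabba
Step 24: δ(q0, □) = (q0, □, L) → [q0]□□□□□□□□□□□□□□□□□□□□□□□□bbabba
Step 25: δ(q0, □) = (q0, □, L) → [q0]□□□□□□□□□□□□□□□□□□□□□□□□□bbabba

The machine has not reached a halting state after 25 steps.
The machine did not halt within the 25-step bound.

Answer: No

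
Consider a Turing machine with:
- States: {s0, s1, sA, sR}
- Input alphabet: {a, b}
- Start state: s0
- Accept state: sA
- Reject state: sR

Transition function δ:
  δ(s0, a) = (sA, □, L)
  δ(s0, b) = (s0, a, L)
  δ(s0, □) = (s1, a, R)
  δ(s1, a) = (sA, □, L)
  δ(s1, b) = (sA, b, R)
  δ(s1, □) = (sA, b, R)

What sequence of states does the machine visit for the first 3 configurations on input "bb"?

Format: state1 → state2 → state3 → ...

Execution trace:
Initial: [s0]bb
Step 1: δ(s0, b) = (s0, a, L) → [s0]□ab
Step 2: δ(s0, □) = (s1, a, R) → a[s1]ab

State sequence: s0 → s0 → s1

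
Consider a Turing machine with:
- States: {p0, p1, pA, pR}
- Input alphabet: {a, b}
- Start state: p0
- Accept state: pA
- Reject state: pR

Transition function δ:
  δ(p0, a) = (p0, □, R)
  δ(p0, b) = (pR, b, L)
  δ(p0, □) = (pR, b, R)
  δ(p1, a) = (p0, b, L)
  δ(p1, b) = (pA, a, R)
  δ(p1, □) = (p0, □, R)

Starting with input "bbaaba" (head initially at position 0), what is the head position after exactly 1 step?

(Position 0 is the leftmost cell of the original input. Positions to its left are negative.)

Execution trace (head position shown):
Step 0: [p0]bbaaba  (head at position 0)
Step 1: move left → [pR]□bbaaba  (head at position -1)

After 1 step, the head is at position -1.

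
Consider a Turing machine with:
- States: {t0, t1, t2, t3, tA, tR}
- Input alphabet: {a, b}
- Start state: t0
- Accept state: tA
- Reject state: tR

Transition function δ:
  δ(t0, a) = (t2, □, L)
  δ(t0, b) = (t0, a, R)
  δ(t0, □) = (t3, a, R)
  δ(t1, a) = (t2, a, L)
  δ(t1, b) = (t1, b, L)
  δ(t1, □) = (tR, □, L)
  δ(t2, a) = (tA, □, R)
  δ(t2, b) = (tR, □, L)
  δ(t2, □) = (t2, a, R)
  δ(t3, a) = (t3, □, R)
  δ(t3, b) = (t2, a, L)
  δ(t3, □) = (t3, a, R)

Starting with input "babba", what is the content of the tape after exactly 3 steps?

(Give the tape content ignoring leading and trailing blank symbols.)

Execution trace:
Initial: [t0]babba
Step 1: δ(t0, b) = (t0, a, R) → a[t0]abba
Step 2: δ(t0, a) = (t2, □, L) → [t2]a□bba
Step 3: δ(t2, a) = (tA, □, R) → □[tA]□bba

The machine reaches the accept state tA and halts.

After 3 steps, the tape (ignoring leading/trailing blanks) is: bba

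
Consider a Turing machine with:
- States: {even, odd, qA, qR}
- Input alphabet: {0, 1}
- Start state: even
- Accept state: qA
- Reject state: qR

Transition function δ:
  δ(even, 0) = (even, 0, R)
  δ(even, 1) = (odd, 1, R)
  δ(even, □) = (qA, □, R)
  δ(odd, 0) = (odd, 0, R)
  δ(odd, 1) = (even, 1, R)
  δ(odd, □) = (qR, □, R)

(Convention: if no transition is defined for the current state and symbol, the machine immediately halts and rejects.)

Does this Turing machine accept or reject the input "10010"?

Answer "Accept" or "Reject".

Execution trace:
Initial: [even]10010
Step 1: δ(even, 1) = (odd, 1, R) → 1[odd]0010
Step 2: δ(odd, 0) = (odd, 0, R) → 10[odd]010
Step 3: δ(odd, 0) = (odd, 0, R) → 100[odd]10
Step 4: δ(odd, 1) = (even, 1, R) → 1001[even]0
Step 5: δ(even, 0) = (even, 0, R) → 10010[even]□
Step 6: δ(even, □) = (qA, □, R) → 10010□[qA]□

The machine reaches the accept state qA and halts.

Answer: Accept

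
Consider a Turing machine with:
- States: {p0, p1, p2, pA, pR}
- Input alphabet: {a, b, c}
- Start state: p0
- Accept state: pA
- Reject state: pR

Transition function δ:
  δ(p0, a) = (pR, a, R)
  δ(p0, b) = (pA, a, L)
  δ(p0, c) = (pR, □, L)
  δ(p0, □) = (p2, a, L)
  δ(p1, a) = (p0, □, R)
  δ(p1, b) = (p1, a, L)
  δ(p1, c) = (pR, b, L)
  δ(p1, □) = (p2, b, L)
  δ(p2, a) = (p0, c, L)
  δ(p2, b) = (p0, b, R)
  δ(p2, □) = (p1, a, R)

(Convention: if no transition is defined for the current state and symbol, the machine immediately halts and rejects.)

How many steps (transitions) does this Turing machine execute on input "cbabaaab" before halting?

Execution trace:
Initial: [p0]cbabaaab
Step 1: δ(p0, c) = (pR, □, L) → [pR]□□babaaab

The machine reaches the reject state pR and halts.

The machine executed 1 step before halting.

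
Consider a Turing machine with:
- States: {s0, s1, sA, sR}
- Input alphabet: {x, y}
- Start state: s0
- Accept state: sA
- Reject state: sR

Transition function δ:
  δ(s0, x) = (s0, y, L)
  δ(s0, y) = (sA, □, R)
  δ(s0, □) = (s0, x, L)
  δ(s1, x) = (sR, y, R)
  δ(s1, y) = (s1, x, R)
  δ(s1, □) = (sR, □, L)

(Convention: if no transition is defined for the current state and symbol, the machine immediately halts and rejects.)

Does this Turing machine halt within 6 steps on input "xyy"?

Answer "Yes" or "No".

Execution trace:
Initial: [s0]xyy
Step 1: δ(s0, x) = (s0, y, L) → [s0]□yyy
Step 2: δ(s0, □) = (s0, x, L) → [s0]□xyyy
Step 3: δ(s0, □) = (s0, x, L) → [s0]□xxyyy
Step 4: δ(s0, □) = (s0, x, L) → [s0]□xxxyyy
Step 5: δ(s0, □) = (s0, x, L) → [s0]□xxxxyyy
Step 6: δ(s0, □) = (s0, x, L) → [s0]□xxxxxyyy

The machine has not reached a halting state after 6 steps.
The machine did not halt within the 6-step bound.

Answer: No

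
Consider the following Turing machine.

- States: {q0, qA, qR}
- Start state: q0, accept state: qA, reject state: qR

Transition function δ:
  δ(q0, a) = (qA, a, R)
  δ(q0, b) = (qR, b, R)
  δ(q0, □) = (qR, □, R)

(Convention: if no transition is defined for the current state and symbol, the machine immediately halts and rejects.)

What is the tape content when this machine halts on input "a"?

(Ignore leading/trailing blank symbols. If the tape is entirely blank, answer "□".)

Execution trace:
Initial: [q0]a
Step 1: δ(q0, a) = (qA, a, R) → a[qA]□

The machine reaches the accept state qA and halts.

Final tape (ignoring leading/trailing blanks): a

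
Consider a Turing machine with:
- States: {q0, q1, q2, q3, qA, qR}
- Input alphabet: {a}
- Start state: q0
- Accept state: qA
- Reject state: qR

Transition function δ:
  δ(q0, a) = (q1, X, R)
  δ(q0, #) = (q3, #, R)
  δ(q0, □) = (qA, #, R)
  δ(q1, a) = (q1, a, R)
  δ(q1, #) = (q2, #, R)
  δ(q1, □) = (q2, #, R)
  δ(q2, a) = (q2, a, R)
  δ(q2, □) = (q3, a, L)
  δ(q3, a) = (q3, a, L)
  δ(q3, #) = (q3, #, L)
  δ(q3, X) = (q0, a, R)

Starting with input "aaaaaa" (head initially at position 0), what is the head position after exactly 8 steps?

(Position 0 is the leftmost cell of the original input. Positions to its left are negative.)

Execution trace (head position shown):
Step 0: [q0]aaaaaa  (head at position 0)
Step 1: move right → X[q1]aaaaa  (head at position 1)
Step 2: move right → Xa[q1]aaaa  (head at position 2)
Step 3: move right → Xaa[q1]aaa  (head at position 3)
Step 4: move right → Xaaa[q1]aa  (head at position 4)
Step 5: move right → Xaaaa[q1]a  (head at position 5)
Step 6: move right → Xaaaaa[q1]□  (head at position 6)
Step 7: move right → Xaaaaa#[q2]□  (head at position 7)
Step 8: move left → Xaaaaa[q3]#a  (head at position 6)

After 8 steps, the head is at position 6.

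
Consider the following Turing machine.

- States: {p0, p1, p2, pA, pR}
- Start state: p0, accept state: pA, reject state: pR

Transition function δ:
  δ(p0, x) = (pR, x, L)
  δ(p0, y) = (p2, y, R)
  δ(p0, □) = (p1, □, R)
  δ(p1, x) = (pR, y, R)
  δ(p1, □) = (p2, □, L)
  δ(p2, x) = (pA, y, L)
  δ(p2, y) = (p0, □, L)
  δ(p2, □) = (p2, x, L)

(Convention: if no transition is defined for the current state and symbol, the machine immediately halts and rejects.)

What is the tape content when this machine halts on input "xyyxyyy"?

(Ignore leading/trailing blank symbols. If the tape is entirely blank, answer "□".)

Execution trace:
Initial: [p0]xyyxyyy
Step 1: δ(p0, x) = (pR, x, L) → [pR]□xyyxyyy

The machine reaches the reject state pR and halts.

Final tape (ignoring leading/trailing blanks): xyyxyyy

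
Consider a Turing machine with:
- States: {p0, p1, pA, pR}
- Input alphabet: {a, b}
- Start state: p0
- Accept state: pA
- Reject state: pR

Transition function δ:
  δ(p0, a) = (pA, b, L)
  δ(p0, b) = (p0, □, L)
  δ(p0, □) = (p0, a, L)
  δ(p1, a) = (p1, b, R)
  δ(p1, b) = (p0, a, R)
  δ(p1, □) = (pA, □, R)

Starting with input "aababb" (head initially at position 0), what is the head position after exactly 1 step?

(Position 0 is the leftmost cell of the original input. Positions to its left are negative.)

Execution trace (head position shown):
Step 0: [p0]aababb  (head at position 0)
Step 1: move left → [pA]□bababb  (head at position -1)

After 1 step, the head is at position -1.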